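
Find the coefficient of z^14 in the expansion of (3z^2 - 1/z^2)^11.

1082565

General term: C(11,j)·(3z^2)^j·(-1/z^2)^(11-j), with z-exponent 2j − 2(11−j) = 4j − 22.
Set 4j − 22 = 14: j = 9.
C(11,9) = 55; 3^9 = 19683; (-1)^2 = 1.
Coefficient = 55 · 19683 · 1 = 1082565.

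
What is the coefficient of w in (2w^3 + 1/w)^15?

21840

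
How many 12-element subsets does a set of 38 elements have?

2707475148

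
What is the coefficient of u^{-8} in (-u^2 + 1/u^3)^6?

15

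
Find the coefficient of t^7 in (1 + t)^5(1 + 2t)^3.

52

Coefficient of t^7 = Σ_{j} C(5,j)·1^j·C(3,7-j)·2^(7-j) for j from 4 to 5.
= 40 + 12 = 52.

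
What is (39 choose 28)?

C(39,28) = C(39,11) by symmetry.
C(39,11) = (39·38·37·36·35·34·33·32·31·30·29) / 11! = 66902793897139200 / 39916800 = 1676056044.

1676056044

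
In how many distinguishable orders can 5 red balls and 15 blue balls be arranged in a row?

15504

Choose positions for the red balls: C(20,5) = 15504.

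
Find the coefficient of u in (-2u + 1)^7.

The general term is C(7,j)·(-2u)^j·(1)^(7-j); the u^1 term has j = 1.
C(7,1) = 7.
Coefficient = C(7,1) · (-2)^1 = 7 · (-2) = -14.

-14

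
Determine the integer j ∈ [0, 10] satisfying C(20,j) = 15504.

5

C(20,j) increases on 0 ≤ j ≤ 10. C(20,4) = 4845 and C(20,5) = 15504, so j = 5.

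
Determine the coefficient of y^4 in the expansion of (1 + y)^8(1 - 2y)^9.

Coefficient of y^4 = Σ_{j} C(8,j)·1^j·C(9,4-j)·(-2)^(4-j) for j from 0 to 4.
= 2016 + (-5376) + 4032 + (-1008) + 70 = -266.

-266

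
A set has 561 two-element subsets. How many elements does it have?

34

n(n−1)/2 = 561 ⇒ n(n−1) = 1122. Since 34·33 = 1122, n = 34.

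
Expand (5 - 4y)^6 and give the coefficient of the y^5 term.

The general term is C(6,j)·(5)^j·(-4y)^(6-j); the y^5 term has j = 1.
C(6,1) = 6.
Coefficient = C(6,1) · 5^1 · (-4)^5 = 6 · 5 · (-1024) = -30720.

-30720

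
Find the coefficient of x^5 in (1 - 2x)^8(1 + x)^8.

Coefficient of x^5 = Σ_{j} C(8,j)·(-2)^j·C(8,5-j)·1^(5-j) for j from 0 to 5.
= 56 + (-1120) + 6272 + (-12544) + 8960 + (-1792) = -168.

-168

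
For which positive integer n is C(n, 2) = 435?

n(n−1)/2 = 435 ⇒ n(n−1) = 870. Since 30·29 = 870, n = 30.

30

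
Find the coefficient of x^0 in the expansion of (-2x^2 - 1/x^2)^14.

439296

General term: C(14,j)·(-2x^2)^j·(-1/x^2)^(14-j), with x-exponent 2j − 2(14−j) = 4j − 28.
Set 4j − 28 = 0: j = 7.
C(14,7) = 3432; (-2)^7 = -128; (-1)^7 = -1.
Coefficient = 3432 · (-128) · (-1) = 439296.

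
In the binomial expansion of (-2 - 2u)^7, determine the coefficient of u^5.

-2688

The general term is C(7,j)·(-2)^j·(-2u)^(7-j); the u^5 term has j = 2.
C(7,2) = 21.
Coefficient = C(7,2) · (-2)^2 · (-2)^5 = 21 · 4 · (-32) = -2688.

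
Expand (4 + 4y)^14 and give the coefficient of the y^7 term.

The general term is C(14,j)·(4)^j·(4y)^(14-j); the y^7 term has j = 7.
C(14,7) = 3432.
Coefficient = C(14,7) · 4^7 · 4^7 = 3432 · 16384 · 16384 = 921270484992.

921270484992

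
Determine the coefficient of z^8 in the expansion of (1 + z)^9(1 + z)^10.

75582

(1 + z)^9(1 + z)^10 = (1 + z)^19, so the coefficient of z^8 is C(19,8)·1^8 = 75582·1 = 75582.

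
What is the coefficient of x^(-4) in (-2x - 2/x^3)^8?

14336

General term: C(8,j)·(-2x)^j·(-2/x^3)^(8-j), with x-exponent 1j − 3(8−j) = 4j − 24.
Set 4j − 24 = -4: j = 5.
C(8,5) = 56; (-2)^5 = -32; (-2)^3 = -8.
Coefficient = 56 · (-32) · (-8) = 14336.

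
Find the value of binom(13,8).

C(13,8) = C(13,5) by symmetry.
C(13,5) = (13·12·11·10·9) / 5! = 154440 / 120 = 1287.

1287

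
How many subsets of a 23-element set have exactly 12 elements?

1352078

Choose the 12 positions: C(23,12) = 1352078.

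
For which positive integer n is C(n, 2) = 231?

22

n(n−1)/2 = 231 ⇒ n(n−1) = 462. Since 22·21 = 462, n = 22.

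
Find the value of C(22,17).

26334

C(22,17) = C(22,5) by symmetry.
C(22,5) = (22·21·20·19·18) / 5! = 3160080 / 120 = 26334.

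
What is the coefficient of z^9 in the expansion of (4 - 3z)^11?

-17321040

The general term is C(11,j)·(4)^j·(-3z)^(11-j); the z^9 term has j = 2.
C(11,2) = 55.
Coefficient = C(11,2) · 4^2 · (-3)^9 = 55 · 16 · (-19683) = -17321040.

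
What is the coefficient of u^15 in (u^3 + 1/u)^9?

84

General term: C(9,j)·(u^3)^j·(1/u)^(9-j), with u-exponent 3j − 1(9−j) = 4j − 9.
Set 4j − 9 = 15: j = 6.
C(9,6) = 84; 1^6 = 1; 1^3 = 1.
Coefficient = 84 · 1 · 1 = 84.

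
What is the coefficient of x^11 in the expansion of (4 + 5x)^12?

2343750000

The general term is C(12,j)·(4)^j·(5x)^(12-j); the x^11 term has j = 1.
C(12,1) = 12.
Coefficient = C(12,1) · 4^1 · 5^11 = 12 · 4 · 48828125 = 2343750000.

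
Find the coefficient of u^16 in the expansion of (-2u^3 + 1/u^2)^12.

126720

General term: C(12,j)·(-2u^3)^j·(1/u^2)^(12-j), with u-exponent 3j − 2(12−j) = 5j − 24.
Set 5j − 24 = 16: j = 8.
C(12,8) = 495; (-2)^8 = 256; 1^4 = 1.
Coefficient = 495 · 256 · 1 = 126720.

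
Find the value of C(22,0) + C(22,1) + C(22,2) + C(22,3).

1794

1 + 22 + 231 + 1540 = 1794.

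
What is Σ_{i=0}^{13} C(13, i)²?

By Vandermonde's identity, Σ C(13,i)² = C(26,13) = 10400600.

10400600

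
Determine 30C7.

C(30,7) = (30·29·28·27·26·25·24) / 7! = 10260432000 / 5040 = 2035800.

2035800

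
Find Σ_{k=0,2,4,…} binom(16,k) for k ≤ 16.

Even-k terms of row 16 sum to 2^15 = 32768.

32768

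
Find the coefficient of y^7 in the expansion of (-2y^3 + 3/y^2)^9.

-326592

General term: C(9,j)·(-2y^3)^j·(3/y^2)^(9-j), with y-exponent 3j − 2(9−j) = 5j − 18.
Set 5j − 18 = 7: j = 5.
C(9,5) = 126; (-2)^5 = -32; 3^4 = 81.
Coefficient = 126 · (-32) · 81 = -326592.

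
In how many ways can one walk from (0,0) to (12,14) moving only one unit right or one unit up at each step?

Each path is a sequence of 26 steps with 12 rights: C(26,12) = 9657700.

9657700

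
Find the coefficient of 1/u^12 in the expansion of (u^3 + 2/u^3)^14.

1025024

General term: C(14,j)·(u^3)^j·(2/u^3)^(14-j), with u-exponent 3j − 3(14−j) = 6j − 42.
Set 6j − 42 = -12: j = 5.
C(14,5) = 2002; 1^5 = 1; 2^9 = 512.
Coefficient = 2002 · 1 · 512 = 1025024.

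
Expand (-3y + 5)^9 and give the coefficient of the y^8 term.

The general term is C(9,j)·(-3y)^j·(5)^(9-j); the y^8 term has j = 8.
C(9,8) = 9.
Coefficient = C(9,8) · (-3)^8 · 5^1 = 9 · 6561 · 5 = 295245.

295245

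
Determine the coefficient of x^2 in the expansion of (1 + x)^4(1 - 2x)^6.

Coefficient of x^2 = Σ_{j} C(4,j)·1^j·C(6,2-j)·(-2)^(2-j) for j from 0 to 2.
= 60 + (-48) + 6 = 18.

18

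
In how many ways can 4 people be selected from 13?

715

This is C(13,4) = 715.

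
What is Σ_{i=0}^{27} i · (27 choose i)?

1811939328

Differentiating (1+x)^27 and setting x=1: Σ i·C(27,i) = 27·2^26 = 1811939328.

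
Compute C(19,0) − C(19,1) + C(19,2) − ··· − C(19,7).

-31824

The partial alternating sum Σ_{k=0}^{7} (−1)^k C(19,k) = (−1)^7 C(18,7) = -31824.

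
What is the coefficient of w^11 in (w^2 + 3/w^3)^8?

24

General term: C(8,j)·(w^2)^j·(3/w^3)^(8-j), with w-exponent 2j − 3(8−j) = 5j − 24.
Set 5j − 24 = 11: j = 7.
C(8,7) = 8; 1^7 = 1; 3^1 = 3.
Coefficient = 8 · 1 · 3 = 24.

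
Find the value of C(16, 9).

11440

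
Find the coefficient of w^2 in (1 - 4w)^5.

160

The general term is C(5,j)·(1)^j·(-4w)^(5-j); the w^2 term has j = 3.
C(5,3) = 10.
Coefficient = C(5,3) · (-4)^2 = 10 · 16 = 160.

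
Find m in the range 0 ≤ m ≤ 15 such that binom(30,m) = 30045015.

10

C(30,m) increases on 0 ≤ m ≤ 15. C(30,9) = 14307150 and C(30,10) = 30045015, so m = 10.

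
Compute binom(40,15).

40225345056

C(40,15) = (40·39·38·37·36·35·34·33·32·31·30·29·28·27·26) / 15! = 52601652673686724608000 / 1307674368000 = 40225345056.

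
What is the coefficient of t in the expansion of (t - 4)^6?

The general term is C(6,j)·(t)^j·(-4)^(6-j); the t^1 term has j = 1.
C(6,1) = 6.
Coefficient = C(6,1) · (-4)^5 = 6 · (-1024) = -6144.

-6144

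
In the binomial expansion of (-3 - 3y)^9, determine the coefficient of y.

-177147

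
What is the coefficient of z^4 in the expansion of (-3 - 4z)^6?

34560

The general term is C(6,j)·(-3)^j·(-4z)^(6-j); the z^4 term has j = 2.
C(6,2) = 15.
Coefficient = C(6,2) · (-3)^2 · (-4)^4 = 15 · 9 · 256 = 34560.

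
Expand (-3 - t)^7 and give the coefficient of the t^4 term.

-945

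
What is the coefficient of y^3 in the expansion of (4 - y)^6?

-1280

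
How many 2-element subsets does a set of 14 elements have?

91

C(14,2) = (14·13) / 2! = 182 / 2 = 91.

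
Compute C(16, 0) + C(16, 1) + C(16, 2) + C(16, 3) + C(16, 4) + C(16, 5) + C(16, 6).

1 + 16 + 120 + 560 + 1820 + 4368 + 8008 = 14893.

14893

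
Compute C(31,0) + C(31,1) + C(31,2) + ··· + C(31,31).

Setting x = 1 in (1+x)^31 gives Σ C(31,r) = 2^31 = 2147483648.

2147483648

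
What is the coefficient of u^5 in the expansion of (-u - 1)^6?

The general term is C(6,j)·(-u)^j·(-1)^(6-j); the u^5 term has j = 5.
C(6,5) = 6.
Coefficient = C(6,5) · (-1)^5 · (-1)^1 = 6 · (-1) · (-1) = 6.

6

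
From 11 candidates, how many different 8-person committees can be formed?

165

This is C(11,8) = 165.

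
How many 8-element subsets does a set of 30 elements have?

5852925

C(30,8) = (30·29·28·27·26·25·24·23) / 8! = 235989936000 / 40320 = 5852925.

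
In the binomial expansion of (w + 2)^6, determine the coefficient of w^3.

160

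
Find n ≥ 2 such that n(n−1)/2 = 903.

43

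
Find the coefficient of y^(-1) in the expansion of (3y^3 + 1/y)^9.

General term: C(9,j)·(3y^3)^j·(1/y)^(9-j), with y-exponent 3j − 1(9−j) = 4j − 9.
Set 4j − 9 = -1: j = 2.
C(9,2) = 36; 3^2 = 9; 1^7 = 1.
Coefficient = 36 · 9 · 1 = 324.

324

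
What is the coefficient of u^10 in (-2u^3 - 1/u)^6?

240

General term: C(6,j)·(-2u^3)^j·(-1/u)^(6-j), with u-exponent 3j − 1(6−j) = 4j − 6.
Set 4j − 6 = 10: j = 4.
C(6,4) = 15; (-2)^4 = 16; (-1)^2 = 1.
Coefficient = 15 · 16 · 1 = 240.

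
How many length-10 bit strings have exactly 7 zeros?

Choose the 7 positions: C(10,7) = 120.

120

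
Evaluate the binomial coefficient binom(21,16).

20349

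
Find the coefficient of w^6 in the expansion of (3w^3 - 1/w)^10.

17010

General term: C(10,j)·(3w^3)^j·(-1/w)^(10-j), with w-exponent 3j − 1(10−j) = 4j − 10.
Set 4j − 10 = 6: j = 4.
C(10,4) = 210; 3^4 = 81; (-1)^6 = 1.
Coefficient = 210 · 81 · 1 = 17010.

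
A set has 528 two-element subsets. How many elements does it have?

33

n(n−1)/2 = 528 ⇒ n(n−1) = 1056. Since 33·32 = 1056, n = 33.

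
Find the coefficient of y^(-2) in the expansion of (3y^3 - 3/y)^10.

2657205

General term: C(10,j)·(3y^3)^j·(-3/y)^(10-j), with y-exponent 3j − 1(10−j) = 4j − 10.
Set 4j − 10 = -2: j = 2.
C(10,2) = 45; 3^2 = 9; (-3)^8 = 6561.
Coefficient = 45 · 9 · 6561 = 2657205.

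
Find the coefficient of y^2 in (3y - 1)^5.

The general term is C(5,j)·(3y)^j·(-1)^(5-j); the y^2 term has j = 2.
C(5,2) = 10.
Coefficient = C(5,2) · 3^2 · (-1)^3 = 10 · 9 · (-1) = -90.

-90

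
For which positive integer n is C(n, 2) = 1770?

60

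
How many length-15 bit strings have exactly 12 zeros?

Choose the 12 positions: C(15,12) = 455.

455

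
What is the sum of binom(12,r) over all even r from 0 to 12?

2048

Half of (1+1)^12 + (1−1)^12 gives the even-index sum: 2^11 = 2048.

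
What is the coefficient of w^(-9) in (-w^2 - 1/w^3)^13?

General term: C(13,j)·(-w^2)^j·(-1/w^3)^(13-j), with w-exponent 2j − 3(13−j) = 5j − 39.
Set 5j − 39 = -9: j = 6.
C(13,6) = 1716; (-1)^6 = 1; (-1)^7 = -1.
Coefficient = 1716 · 1 · (-1) = -1716.

-1716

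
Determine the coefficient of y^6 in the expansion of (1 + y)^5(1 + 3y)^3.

414

Coefficient of y^6 = Σ_{j} C(5,j)·1^j·C(3,6-j)·3^(6-j) for j from 3 to 5.
= 270 + 135 + 9 = 414.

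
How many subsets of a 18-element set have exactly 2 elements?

153

Choose the 2 positions: C(18,2) = 153.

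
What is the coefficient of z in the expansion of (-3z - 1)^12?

36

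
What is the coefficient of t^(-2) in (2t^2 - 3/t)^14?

945728784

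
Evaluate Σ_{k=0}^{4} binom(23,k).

1 + 23 + 253 + 1771 + 8855 = 10903.

10903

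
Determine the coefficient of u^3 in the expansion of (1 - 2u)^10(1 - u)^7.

-2675

Coefficient of u^3 = Σ_{j} C(10,j)·(-2)^j·C(7,3-j)·(-1)^(3-j) for j from 0 to 3.
= (-35) + (-420) + (-1260) + (-960) = -2675.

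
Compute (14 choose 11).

C(14,11) = C(14,3) by symmetry.
C(14,3) = (14·13·12) / 3! = 2184 / 6 = 364.

364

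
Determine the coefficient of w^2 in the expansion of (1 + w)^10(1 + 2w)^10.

Coefficient of w^2 = Σ_{j} C(10,j)·1^j·C(10,2-j)·2^(2-j) for j from 0 to 2.
= 180 + 200 + 45 = 425.

425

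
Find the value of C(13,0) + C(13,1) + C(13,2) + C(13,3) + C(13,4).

1 + 13 + 78 + 286 + 715 = 1093.

1093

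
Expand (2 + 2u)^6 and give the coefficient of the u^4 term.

960

The general term is C(6,j)·(2)^j·(2u)^(6-j); the u^4 term has j = 2.
C(6,2) = 15.
Coefficient = C(6,2) · 2^2 · 2^4 = 15 · 4 · 16 = 960.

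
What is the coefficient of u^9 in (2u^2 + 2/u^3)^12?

General term: C(12,j)·(2u^2)^j·(2/u^3)^(12-j), with u-exponent 2j − 3(12−j) = 5j − 36.
Set 5j − 36 = 9: j = 9.
C(12,9) = 220; 2^9 = 512; 2^3 = 8.
Coefficient = 220 · 512 · 8 = 901120.

901120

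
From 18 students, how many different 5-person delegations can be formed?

This is C(18,5) = 8568.

8568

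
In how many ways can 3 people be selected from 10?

120

This is C(10,3) = 120.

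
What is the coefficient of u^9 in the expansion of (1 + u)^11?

The general term is C(11,j)·(1)^j·(u)^(11-j); the u^9 term has j = 2.
C(11,2) = 55.
Coefficient = C(11,2) = 55.

55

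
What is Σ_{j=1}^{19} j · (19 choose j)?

4980736

Since j·C(19,j) = 19·C(18,j−1), the sum is 19·2^18 = 19·262144 = 4980736.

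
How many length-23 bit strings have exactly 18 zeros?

33649

Choose the 18 positions: C(23,18) = 33649.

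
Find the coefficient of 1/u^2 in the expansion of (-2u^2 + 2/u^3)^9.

-64512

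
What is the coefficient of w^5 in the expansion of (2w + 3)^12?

The general term is C(12,j)·(2w)^j·(3)^(12-j); the w^5 term has j = 5.
C(12,5) = 792.
Coefficient = C(12,5) · 2^5 · 3^7 = 792 · 32 · 2187 = 55427328.

55427328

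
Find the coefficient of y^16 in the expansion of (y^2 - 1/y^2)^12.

General term: C(12,j)·(y^2)^j·(-1/y^2)^(12-j), with y-exponent 2j − 2(12−j) = 4j − 24.
Set 4j − 24 = 16: j = 10.
C(12,10) = 66; 1^10 = 1; (-1)^2 = 1.
Coefficient = 66 · 1 · 1 = 66.

66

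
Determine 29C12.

C(29,12) = (29·28·27·26·25·24·23·22·21·20·19·18) / 12! = 24858235898496000 / 479001600 = 51895935.

51895935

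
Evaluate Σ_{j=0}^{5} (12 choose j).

1 + 12 + 66 + 220 + 495 + 792 = 1586.

1586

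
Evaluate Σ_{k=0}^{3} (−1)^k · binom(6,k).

-10

The partial alternating sum Σ_{k=0}^{3} (−1)^k C(6,k) = (−1)^3 C(5,3) = -10.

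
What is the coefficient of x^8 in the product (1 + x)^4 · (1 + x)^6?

45

Coefficient of x^8 = Σ_{j} C(4,j)·C(6,8-j) for j from 2 to 4.
= 6 + 24 + 15 = 45.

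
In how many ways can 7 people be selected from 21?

116280

This is C(21,7) = 116280.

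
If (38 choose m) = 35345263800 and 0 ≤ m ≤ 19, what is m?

C(38,m) increases on 0 ≤ m ≤ 19. C(38,18) = 33578000610 and C(38,19) = 35345263800, so m = 19.

19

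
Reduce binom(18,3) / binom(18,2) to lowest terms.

C(n,k+1)/C(n,k) = (n−k)/(k+1) = (18−2)/(2+1) = 16/3.

16/3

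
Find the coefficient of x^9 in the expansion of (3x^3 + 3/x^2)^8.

367416

General term: C(8,j)·(3x^3)^j·(3/x^2)^(8-j), with x-exponent 3j − 2(8−j) = 5j − 16.
Set 5j − 16 = 9: j = 5.
C(8,5) = 56; 3^5 = 243; 3^3 = 27.
Coefficient = 56 · 243 · 27 = 367416.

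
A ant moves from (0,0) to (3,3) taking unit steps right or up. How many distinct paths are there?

Each path is a sequence of 6 steps with 3 rights: C(6,3) = 20.

20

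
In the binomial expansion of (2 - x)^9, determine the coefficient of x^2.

4608

The general term is C(9,j)·(2)^j·(-x)^(9-j); the x^2 term has j = 7.
C(9,7) = 36.
Coefficient = C(9,7) · 2^7 = 36 · 128 = 4608.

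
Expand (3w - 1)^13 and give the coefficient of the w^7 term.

The general term is C(13,j)·(3w)^j·(-1)^(13-j); the w^7 term has j = 7.
C(13,7) = 1716.
Coefficient = C(13,7) · 3^7 = 1716 · 2187 = 3752892.

3752892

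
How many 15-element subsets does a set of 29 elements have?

77558760

C(29,15) = C(29,14) by symmetry.
C(29,14) = (29·28·27·26·25·24·23·22·21·20·19·18·17·16) / 14! = 6761440164390912000 / 87178291200 = 77558760.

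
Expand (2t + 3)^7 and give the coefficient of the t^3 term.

22680

The general term is C(7,j)·(2t)^j·(3)^(7-j); the t^3 term has j = 3.
C(7,3) = 35.
Coefficient = C(7,3) · 2^3 · 3^4 = 35 · 8 · 81 = 22680.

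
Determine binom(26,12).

C(26,12) = (26·25·24·23·22·21·20·19·18·17·16·15) / 12! = 4626053752320000 / 479001600 = 9657700.

9657700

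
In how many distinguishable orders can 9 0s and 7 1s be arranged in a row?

Choose positions for the 0s: C(16,9) = 11440.

11440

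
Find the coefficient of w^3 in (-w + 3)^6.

-540

The general term is C(6,j)·(-w)^j·(3)^(6-j); the w^3 term has j = 3.
C(6,3) = 20.
Coefficient = C(6,3) · (-1)^3 · 3^3 = 20 · (-1) · 27 = -540.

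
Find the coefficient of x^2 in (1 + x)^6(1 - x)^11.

Coefficient of x^2 = Σ_{j} C(6,j)·1^j·C(11,2-j)·(-1)^(2-j) for j from 0 to 2.
= 55 + (-66) + 15 = 4.

4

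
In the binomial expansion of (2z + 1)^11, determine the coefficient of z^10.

The general term is C(11,j)·(2z)^j·(1)^(11-j); the z^10 term has j = 10.
C(11,10) = 11.
Coefficient = C(11,10) · 2^10 = 11 · 1024 = 11264.

11264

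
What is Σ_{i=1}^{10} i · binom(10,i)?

5120

Differentiating (1+x)^10 and setting x=1: Σ i·C(10,i) = 10·2^9 = 5120.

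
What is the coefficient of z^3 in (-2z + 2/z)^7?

General term: C(7,j)·(-2z)^j·(2/z)^(7-j), with z-exponent 1j − 1(7−j) = 2j − 7.
Set 2j − 7 = 3: j = 5.
C(7,5) = 21; (-2)^5 = -32; 2^2 = 4.
Coefficient = 21 · (-32) · 4 = -2688.

-2688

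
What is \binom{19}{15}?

3876

C(19,15) = C(19,4) by symmetry.
C(19,4) = (19·18·17·16) / 4! = 93024 / 24 = 3876.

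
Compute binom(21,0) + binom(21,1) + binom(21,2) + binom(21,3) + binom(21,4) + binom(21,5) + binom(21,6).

82160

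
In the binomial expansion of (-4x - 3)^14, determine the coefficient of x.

89282088

The general term is C(14,j)·(-4x)^j·(-3)^(14-j); the x^1 term has j = 1.
C(14,1) = 14.
Coefficient = C(14,1) · (-4)^1 · (-3)^13 = 14 · (-4) · (-1594323) = 89282088.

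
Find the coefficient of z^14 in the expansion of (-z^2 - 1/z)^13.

-715

General term: C(13,j)·(-z^2)^j·(-1/z)^(13-j), with z-exponent 2j − 1(13−j) = 3j − 13.
Set 3j − 13 = 14: j = 9.
C(13,9) = 715; (-1)^9 = -1; (-1)^4 = 1.
Coefficient = 715 · (-1) · 1 = -715.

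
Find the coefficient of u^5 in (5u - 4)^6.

The general term is C(6,j)·(5u)^j·(-4)^(6-j); the u^5 term has j = 5.
C(6,5) = 6.
Coefficient = C(6,5) · 5^5 · (-4)^1 = 6 · 3125 · (-4) = -75000.

-75000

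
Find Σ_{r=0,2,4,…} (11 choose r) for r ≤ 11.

Even-r terms of row 11 sum to 2^10 = 1024.

1024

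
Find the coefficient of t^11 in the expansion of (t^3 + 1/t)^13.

General term: C(13,j)·(t^3)^j·(1/t)^(13-j), with t-exponent 3j − 1(13−j) = 4j − 13.
Set 4j − 13 = 11: j = 6.
C(13,6) = 1716; 1^6 = 1; 1^7 = 1.
Coefficient = 1716 · 1 · 1 = 1716.

1716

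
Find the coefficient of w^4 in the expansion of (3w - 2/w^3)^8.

-34992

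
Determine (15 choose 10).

C(15,10) = C(15,5) by symmetry.
C(15,5) = (15·14·13·12·11) / 5! = 360360 / 120 = 3003.

3003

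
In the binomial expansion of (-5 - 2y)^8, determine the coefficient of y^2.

The general term is C(8,j)·(-5)^j·(-2y)^(8-j); the y^2 term has j = 6.
C(8,6) = 28.
Coefficient = C(8,6) · (-5)^6 · (-2)^2 = 28 · 15625 · 4 = 1750000.

1750000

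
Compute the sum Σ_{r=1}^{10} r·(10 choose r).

Since r·C(10,r) = 10·C(9,r−1), the sum is 10·2^9 = 10·512 = 5120.

5120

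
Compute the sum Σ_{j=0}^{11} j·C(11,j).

Differentiating (1+x)^11 and setting x=1: Σ j·C(11,j) = 11·2^10 = 11264.

11264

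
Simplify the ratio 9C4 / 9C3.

C(n,k+1)/C(n,k) = (n−k)/(k+1) = (9−3)/(3+1) = 6/4 = 3/2.

3/2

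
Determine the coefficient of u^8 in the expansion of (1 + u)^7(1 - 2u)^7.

Coefficient of u^8 = Σ_{j} C(7,j)·1^j·C(7,8-j)·(-2)^(8-j) for j from 1 to 7.
= (-896) + 9408 + (-23520) + 19600 + (-5880) + 588 + (-14) = -714.

-714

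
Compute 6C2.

15

C(6,2) = (6·5) / 2! = 30 / 2 = 15.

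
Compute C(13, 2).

78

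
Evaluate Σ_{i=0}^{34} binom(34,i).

17179869184

The entries of row 34 sum to 2^34 = 17179869184.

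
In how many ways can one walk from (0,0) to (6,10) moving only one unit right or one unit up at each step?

8008

Each path is a sequence of 16 steps with 6 rights: C(16,6) = 8008.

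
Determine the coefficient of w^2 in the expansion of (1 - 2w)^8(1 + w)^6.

31

Coefficient of w^2 = Σ_{j} C(8,j)·(-2)^j·C(6,2-j)·1^(2-j) for j from 0 to 2.
= 15 + (-96) + 112 = 31.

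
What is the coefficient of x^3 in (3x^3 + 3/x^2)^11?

General term: C(11,j)·(3x^3)^j·(3/x^2)^(11-j), with x-exponent 3j − 2(11−j) = 5j − 22.
Set 5j − 22 = 3: j = 5.
C(11,5) = 462; 3^5 = 243; 3^6 = 729.
Coefficient = 462 · 243 · 729 = 81841914.

81841914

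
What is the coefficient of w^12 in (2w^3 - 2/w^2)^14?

49201152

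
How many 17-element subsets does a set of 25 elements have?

C(25,17) = C(25,8) by symmetry.
C(25,8) = (25·24·23·22·21·20·19·18) / 8! = 43609104000 / 40320 = 1081575.

1081575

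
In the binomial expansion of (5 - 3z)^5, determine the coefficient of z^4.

2025

The general term is C(5,j)·(5)^j·(-3z)^(5-j); the z^4 term has j = 1.
C(5,1) = 5.
Coefficient = C(5,1) · 5^1 · (-3)^4 = 5 · 5 · 81 = 2025.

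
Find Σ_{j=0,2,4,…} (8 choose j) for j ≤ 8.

128

Even-j terms of row 8 sum to 2^7 = 128.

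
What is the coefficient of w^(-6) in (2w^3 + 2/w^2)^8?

7168

General term: C(8,j)·(2w^3)^j·(2/w^2)^(8-j), with w-exponent 3j − 2(8−j) = 5j − 16.
Set 5j − 16 = -6: j = 2.
C(8,2) = 28; 2^2 = 4; 2^6 = 64.
Coefficient = 28 · 4 · 64 = 7168.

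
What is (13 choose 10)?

C(13,10) = C(13,3) by symmetry.
C(13,3) = (13·12·11) / 3! = 1716 / 6 = 286.

286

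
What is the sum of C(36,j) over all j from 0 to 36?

Setting x = 1 in (1+x)^36 gives Σ C(36,j) = 2^36 = 68719476736.

68719476736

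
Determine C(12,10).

66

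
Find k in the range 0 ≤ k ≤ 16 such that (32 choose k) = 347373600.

13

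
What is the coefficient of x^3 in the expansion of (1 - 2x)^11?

The general term is C(11,j)·(1)^j·(-2x)^(11-j); the x^3 term has j = 8.
C(11,8) = 165.
Coefficient = C(11,8) · (-2)^3 = 165 · (-8) = -1320.

-1320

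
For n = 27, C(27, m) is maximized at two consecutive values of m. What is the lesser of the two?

For odd n = 27, C(27,m) peaks at m = (n−1)/2 and (n+1)/2; the lesser is 13.

13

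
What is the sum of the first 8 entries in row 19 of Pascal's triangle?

1 + 19 + 171 + 969 + 3876 + 11628 + 27132 + 50388 = 94184.

94184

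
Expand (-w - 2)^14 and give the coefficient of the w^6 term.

768768

The general term is C(14,j)·(-w)^j·(-2)^(14-j); the w^6 term has j = 6.
C(14,6) = 3003.
Coefficient = C(14,6) · (-2)^8 = 3003 · 256 = 768768.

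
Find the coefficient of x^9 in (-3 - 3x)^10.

The general term is C(10,j)·(-3)^j·(-3x)^(10-j); the x^9 term has j = 1.
C(10,1) = 10.
Coefficient = C(10,1) · (-3)^1 · (-3)^9 = 10 · (-3) · (-19683) = 590490.

590490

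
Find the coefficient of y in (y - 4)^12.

-50331648

The general term is C(12,j)·(y)^j·(-4)^(12-j); the y^1 term has j = 1.
C(12,1) = 12.
Coefficient = C(12,1) · (-4)^11 = 12 · (-4194304) = -50331648.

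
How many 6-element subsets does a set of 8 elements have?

28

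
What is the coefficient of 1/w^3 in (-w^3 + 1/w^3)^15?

General term: C(15,j)·(-w^3)^j·(1/w^3)^(15-j), with w-exponent 3j − 3(15−j) = 6j − 45.
Set 6j − 45 = -3: j = 7.
C(15,7) = 6435; (-1)^7 = -1; 1^8 = 1.
Coefficient = 6435 · (-1) · 1 = -6435.

-6435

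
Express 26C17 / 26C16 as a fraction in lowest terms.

10/17

C(n,k+1)/C(n,k) = (n−k)/(k+1) = (26−16)/(16+1) = 10/17.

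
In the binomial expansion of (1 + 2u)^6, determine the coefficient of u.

The general term is C(6,j)·(1)^j·(2u)^(6-j); the u^1 term has j = 5.
C(6,5) = 6.
Coefficient = C(6,5) · 2^1 = 6 · 2 = 12.

12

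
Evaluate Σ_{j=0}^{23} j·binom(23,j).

96468992

Differentiating (1+x)^23 and setting x=1: Σ j·C(23,j) = 23·2^22 = 96468992.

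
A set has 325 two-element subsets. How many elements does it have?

n(n−1)/2 = 325 ⇒ n(n−1) = 650. Since 26·25 = 650, n = 26.

26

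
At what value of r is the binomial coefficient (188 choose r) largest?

C(188,r) is maximized at r = 188/2 = 94.

94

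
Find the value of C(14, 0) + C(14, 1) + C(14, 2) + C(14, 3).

470

1 + 14 + 91 + 364 = 470.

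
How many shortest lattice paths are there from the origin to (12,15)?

Each path is a sequence of 27 steps with 12 rights: C(27,12) = 17383860.

17383860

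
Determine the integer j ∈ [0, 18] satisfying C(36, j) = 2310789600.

C(36,j) increases on 0 ≤ j ≤ 18. C(36,12) = 1251677700 and C(36,13) = 2310789600, so j = 13.

13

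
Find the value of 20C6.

38760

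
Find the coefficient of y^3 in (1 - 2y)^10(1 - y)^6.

-2360

Coefficient of y^3 = Σ_{j} C(10,j)·(-2)^j·C(6,3-j)·(-1)^(3-j) for j from 0 to 3.
= (-20) + (-300) + (-1080) + (-960) = -2360.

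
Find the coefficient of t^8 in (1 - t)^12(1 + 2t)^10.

Coefficient of t^8 = Σ_{j} C(12,j)·(-1)^j·C(10,8-j)·2^(8-j) for j from 0 to 8.
= 11520 + (-184320) + 887040 + (-1774080) + 1663200 + (-760320) + 166320 + (-15840) + 495 = -5985.

-5985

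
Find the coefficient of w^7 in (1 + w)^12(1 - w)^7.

28

Coefficient of w^7 = Σ_{j} C(12,j)·1^j·C(7,7-j)·(-1)^(7-j) for j from 0 to 7.
= (-1) + 84 + (-1386) + 7700 + (-17325) + 16632 + (-6468) + 792 = 28.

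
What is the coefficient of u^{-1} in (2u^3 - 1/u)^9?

-144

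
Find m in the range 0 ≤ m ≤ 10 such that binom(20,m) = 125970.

8

C(20,m) increases on 0 ≤ m ≤ 10. C(20,7) = 77520 and C(20,8) = 125970, so m = 8.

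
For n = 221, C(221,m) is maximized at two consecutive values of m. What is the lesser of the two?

For odd n = 221, C(221,m) peaks at m = (n−1)/2 and (n+1)/2; the lesser is 110.

110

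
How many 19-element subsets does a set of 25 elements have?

C(25,19) = C(25,6) by symmetry.
C(25,6) = (25·24·23·22·21·20) / 6! = 127512000 / 720 = 177100.

177100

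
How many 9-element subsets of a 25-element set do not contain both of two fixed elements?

1797818

All 9-subsets: C(25,9) = 2042975. Those containing both fixed elements: C(23,7) = 245157.
2042975 − 245157 = 1797818.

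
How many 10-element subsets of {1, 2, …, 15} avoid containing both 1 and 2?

All 10-subsets: C(15,10) = 3003. Those containing both fixed elements: C(13,8) = 1287.
3003 − 1287 = 1716.

1716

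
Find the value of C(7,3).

35

C(7,3) = (7·6·5) / 3! = 210 / 6 = 35.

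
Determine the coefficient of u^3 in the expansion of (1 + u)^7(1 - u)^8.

Coefficient of u^3 = Σ_{j} C(7,j)·1^j·C(8,3-j)·(-1)^(3-j) for j from 0 to 3.
= (-56) + 196 + (-168) + 35 = 7.

7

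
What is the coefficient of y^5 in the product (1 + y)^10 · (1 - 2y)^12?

1548

Coefficient of y^5 = Σ_{j} C(10,j)·1^j·C(12,5-j)·(-2)^(5-j) for j from 0 to 5.
= (-25344) + 79200 + (-79200) + 31680 + (-5040) + 252 = 1548.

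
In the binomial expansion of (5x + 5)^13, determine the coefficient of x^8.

The general term is C(13,j)·(5x)^j·(5)^(13-j); the x^8 term has j = 8.
C(13,8) = 1287.
Coefficient = C(13,8) · 5^8 · 5^5 = 1287 · 390625 · 3125 = 1571044921875.

1571044921875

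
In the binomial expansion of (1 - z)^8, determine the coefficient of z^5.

-56

The general term is C(8,j)·(1)^j·(-z)^(8-j); the z^5 term has j = 3.
C(8,3) = 56.
Coefficient = C(8,3) · (-1)^5 = 56 · (-1) = -56.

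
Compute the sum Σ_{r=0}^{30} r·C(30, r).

16106127360

Since r·C(30,r) = 30·C(29,r−1), the sum is 30·2^29 = 30·536870912 = 16106127360.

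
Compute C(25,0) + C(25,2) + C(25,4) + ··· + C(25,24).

16777216

Half of (1+1)^25 + (1−1)^25 gives the even-index sum: 2^24 = 16777216.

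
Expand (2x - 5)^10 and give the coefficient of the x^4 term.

The general term is C(10,j)·(2x)^j·(-5)^(10-j); the x^4 term has j = 4.
C(10,4) = 210.
Coefficient = C(10,4) · 2^4 · (-5)^6 = 210 · 16 · 15625 = 52500000.

52500000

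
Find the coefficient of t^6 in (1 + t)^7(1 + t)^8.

5005

(1 + t)^7(1 + t)^8 = (1 + t)^15, so the coefficient of t^6 is C(15,6)·1^6 = 5005·1 = 5005.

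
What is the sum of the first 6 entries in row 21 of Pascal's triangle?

27896

1 + 21 + 210 + 1330 + 5985 + 20349 = 27896.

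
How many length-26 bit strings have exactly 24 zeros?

325

Choose the 24 positions: C(26,24) = 325.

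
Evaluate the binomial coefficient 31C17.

265182525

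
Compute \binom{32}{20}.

225792840

C(32,20) = C(32,12) by symmetry.
C(32,12) = (32·31·30·29·28·27·26·25·24·23·22·21) / 12! = 108155131628544000 / 479001600 = 225792840.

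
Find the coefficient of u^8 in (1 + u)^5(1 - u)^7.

-5

Coefficient of u^8 = Σ_{j} C(5,j)·1^j·C(7,8-j)·(-1)^(8-j) for j from 1 to 5.
= (-5) + 70 + (-210) + 175 + (-35) = -5.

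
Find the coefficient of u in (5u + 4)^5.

6400

The general term is C(5,j)·(5u)^j·(4)^(5-j); the u^1 term has j = 1.
C(5,1) = 5.
Coefficient = C(5,1) · 5^1 · 4^4 = 5 · 5 · 256 = 6400.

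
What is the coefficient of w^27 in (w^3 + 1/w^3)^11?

General term: C(11,j)·(w^3)^j·(1/w^3)^(11-j), with w-exponent 3j − 3(11−j) = 6j − 33.
Set 6j − 33 = 27: j = 10.
C(11,10) = 11; 1^10 = 1; 1^1 = 1.
Coefficient = 11 · 1 · 1 = 11.

11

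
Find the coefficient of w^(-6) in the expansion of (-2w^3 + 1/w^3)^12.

-25344

General term: C(12,j)·(-2w^3)^j·(1/w^3)^(12-j), with w-exponent 3j − 3(12−j) = 6j − 36.
Set 6j − 36 = -6: j = 5.
C(12,5) = 792; (-2)^5 = -32; 1^7 = 1.
Coefficient = 792 · (-32) · 1 = -25344.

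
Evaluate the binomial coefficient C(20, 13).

77520

C(20,13) = C(20,7) by symmetry.
C(20,7) = (20·19·18·17·16·15·14) / 7! = 390700800 / 5040 = 77520.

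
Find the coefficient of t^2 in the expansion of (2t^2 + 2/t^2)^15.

210862080

General term: C(15,j)·(2t^2)^j·(2/t^2)^(15-j), with t-exponent 2j − 2(15−j) = 4j − 30.
Set 4j − 30 = 2: j = 8.
C(15,8) = 6435; 2^8 = 256; 2^7 = 128.
Coefficient = 6435 · 256 · 128 = 210862080.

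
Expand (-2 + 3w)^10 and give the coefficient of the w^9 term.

The general term is C(10,j)·(-2)^j·(3w)^(10-j); the w^9 term has j = 1.
C(10,1) = 10.
Coefficient = C(10,1) · (-2)^1 · 3^9 = 10 · (-2) · 19683 = -393660.

-393660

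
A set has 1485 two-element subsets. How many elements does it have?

n(n−1)/2 = 1485 ⇒ n(n−1) = 2970. Since 55·54 = 2970, n = 55.

55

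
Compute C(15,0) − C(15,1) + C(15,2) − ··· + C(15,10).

1001

The partial alternating sum Σ_{k=0}^{10} (−1)^k C(15,k) = (−1)^10 C(14,10) = 1001.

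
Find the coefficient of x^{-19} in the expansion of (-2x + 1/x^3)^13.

General term: C(13,j)·(-2x)^j·(1/x^3)^(13-j), with x-exponent 1j − 3(13−j) = 4j − 39.
Set 4j − 39 = -19: j = 5.
C(13,5) = 1287; (-2)^5 = -32; 1^8 = 1.
Coefficient = 1287 · (-32) · 1 = -41184.

-41184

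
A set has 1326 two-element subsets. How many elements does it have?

n(n−1)/2 = 1326 ⇒ n(n−1) = 2652. Since 52·51 = 2652, n = 52.

52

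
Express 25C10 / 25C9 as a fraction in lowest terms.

8/5

C(n,k+1)/C(n,k) = (n−k)/(k+1) = (25−9)/(9+1) = 16/10 = 8/5.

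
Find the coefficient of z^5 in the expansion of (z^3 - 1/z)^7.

General term: C(7,j)·(z^3)^j·(-1/z)^(7-j), with z-exponent 3j − 1(7−j) = 4j − 7.
Set 4j − 7 = 5: j = 3.
C(7,3) = 35; 1^3 = 1; (-1)^4 = 1.
Coefficient = 35 · 1 · 1 = 35.

35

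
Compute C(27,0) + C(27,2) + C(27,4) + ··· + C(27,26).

Even-i terms of row 27 sum to 2^26 = 67108864.

67108864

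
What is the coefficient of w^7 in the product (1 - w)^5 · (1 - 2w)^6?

-5500

Coefficient of w^7 = Σ_{j} C(5,j)·(-1)^j·C(6,7-j)·(-2)^(7-j) for j from 1 to 5.
= (-320) + (-1920) + (-2400) + (-800) + (-60) = -5500.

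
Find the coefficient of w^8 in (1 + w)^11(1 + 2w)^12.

12232869

Coefficient of w^8 = Σ_{j} C(11,j)·1^j·C(12,8-j)·2^(8-j) for j from 0 to 8.
= 126720 + 1115136 + 3252480 + 4181760 + 2613600 + 813120 + 121968 + 7920 + 165 = 12232869.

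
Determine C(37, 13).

C(37,13) = (37·36·35·34·33·32·31·30·29·28·27·26·25) / 13! = 22183557976419840000 / 6227020800 = 3562467300.

3562467300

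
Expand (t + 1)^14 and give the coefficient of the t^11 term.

364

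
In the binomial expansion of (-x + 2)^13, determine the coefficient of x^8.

The general term is C(13,j)·(-x)^j·(2)^(13-j); the x^8 term has j = 8.
C(13,8) = 1287.
Coefficient = C(13,8) · 2^5 = 1287 · 32 = 41184.

41184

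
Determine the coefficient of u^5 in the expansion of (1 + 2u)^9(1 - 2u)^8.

896

Coefficient of u^5 = Σ_{j} C(9,j)·2^j·C(8,5-j)·(-2)^(5-j) for j from 0 to 5.
= (-1792) + 20160 + (-64512) + 75264 + (-32256) + 4032 = 896.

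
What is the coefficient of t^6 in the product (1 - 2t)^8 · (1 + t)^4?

-336

Coefficient of t^6 = Σ_{j} C(8,j)·(-2)^j·C(4,6-j)·1^(6-j) for j from 2 to 6.
= 112 + (-1792) + 6720 + (-7168) + 1792 = -336.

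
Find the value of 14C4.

C(14,4) = (14·13·12·11) / 4! = 24024 / 24 = 1001.

1001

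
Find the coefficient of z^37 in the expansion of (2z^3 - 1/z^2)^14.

-114688

General term: C(14,j)·(2z^3)^j·(-1/z^2)^(14-j), with z-exponent 3j − 2(14−j) = 5j − 28.
Set 5j − 28 = 37: j = 13.
C(14,13) = 14; 2^13 = 8192; (-1)^1 = -1.
Coefficient = 14 · 8192 · (-1) = -114688.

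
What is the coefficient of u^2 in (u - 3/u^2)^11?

General term: C(11,j)·(u)^j·(-3/u^2)^(11-j), with u-exponent 1j − 2(11−j) = 3j − 22.
Set 3j − 22 = 2: j = 8.
C(11,8) = 165; 1^8 = 1; (-3)^3 = -27.
Coefficient = 165 · 1 · (-27) = -4455.

-4455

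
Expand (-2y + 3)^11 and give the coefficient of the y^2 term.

4330260

The general term is C(11,j)·(-2y)^j·(3)^(11-j); the y^2 term has j = 2.
C(11,2) = 55.
Coefficient = C(11,2) · (-2)^2 · 3^9 = 55 · 4 · 19683 = 4330260.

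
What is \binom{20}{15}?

15504

C(20,15) = C(20,5) by symmetry.
C(20,5) = (20·19·18·17·16) / 5! = 1860480 / 120 = 15504.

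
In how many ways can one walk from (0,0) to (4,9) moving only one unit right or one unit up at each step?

Each path is a sequence of 13 steps with 4 rights: C(13,4) = 715.

715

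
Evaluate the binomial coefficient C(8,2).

C(8,2) = (8·7) / 2! = 56 / 2 = 28.

28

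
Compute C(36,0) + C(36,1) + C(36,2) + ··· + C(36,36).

Setting x = 1 in (1+x)^36 gives Σ C(36,j) = 2^36 = 68719476736.

68719476736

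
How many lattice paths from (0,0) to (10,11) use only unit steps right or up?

Each path is a sequence of 21 steps with 10 rights: C(21,10) = 352716.

352716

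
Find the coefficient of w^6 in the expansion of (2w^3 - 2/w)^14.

-32800768

General term: C(14,j)·(2w^3)^j·(-2/w)^(14-j), with w-exponent 3j − 1(14−j) = 4j − 14.
Set 4j − 14 = 6: j = 5.
C(14,5) = 2002; 2^5 = 32; (-2)^9 = -512.
Coefficient = 2002 · 32 · (-512) = -32800768.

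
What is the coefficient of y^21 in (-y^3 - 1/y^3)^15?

-1365

General term: C(15,j)·(-y^3)^j·(-1/y^3)^(15-j), with y-exponent 3j − 3(15−j) = 6j − 45.
Set 6j − 45 = 21: j = 11.
C(15,11) = 1365; (-1)^11 = -1; (-1)^4 = 1.
Coefficient = 1365 · (-1) · 1 = -1365.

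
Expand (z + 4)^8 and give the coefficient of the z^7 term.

32

The general term is C(8,j)·(z)^j·(4)^(8-j); the z^7 term has j = 7.
C(8,7) = 8.
Coefficient = C(8,7) · 4^1 = 8 · 4 = 32.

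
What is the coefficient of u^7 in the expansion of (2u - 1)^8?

-1024

The general term is C(8,j)·(2u)^j·(-1)^(8-j); the u^7 term has j = 7.
C(8,7) = 8.
Coefficient = C(8,7) · 2^7 · (-1)^1 = 8 · 128 · (-1) = -1024.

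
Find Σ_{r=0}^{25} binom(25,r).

The entries of row 25 sum to 2^25 = 33554432.

33554432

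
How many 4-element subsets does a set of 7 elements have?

C(7,4) = C(7,3) by symmetry.
C(7,3) = (7·6·5) / 3! = 210 / 6 = 35.

35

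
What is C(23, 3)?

1771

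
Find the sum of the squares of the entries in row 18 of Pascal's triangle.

9075135300

By Vandermonde's identity, Σ C(18,j)² = C(36,18) = 9075135300.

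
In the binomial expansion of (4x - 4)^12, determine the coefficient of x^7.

The general term is C(12,j)·(4x)^j·(-4)^(12-j); the x^7 term has j = 7.
C(12,7) = 792.
Coefficient = C(12,7) · 4^7 · (-4)^5 = 792 · 16384 · (-1024) = -13287555072.

-13287555072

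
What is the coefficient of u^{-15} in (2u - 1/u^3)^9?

672

General term: C(9,j)·(2u)^j·(-1/u^3)^(9-j), with u-exponent 1j − 3(9−j) = 4j − 27.
Set 4j − 27 = -15: j = 3.
C(9,3) = 84; 2^3 = 8; (-1)^6 = 1.
Coefficient = 84 · 8 · 1 = 672.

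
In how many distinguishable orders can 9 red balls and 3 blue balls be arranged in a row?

220

Choose positions for the red balls: C(12,9) = 220.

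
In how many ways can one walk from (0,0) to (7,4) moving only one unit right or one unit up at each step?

Each path is a sequence of 11 steps with 7 rights: C(11,7) = 330.

330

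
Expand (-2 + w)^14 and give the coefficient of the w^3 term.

The general term is C(14,j)·(-2)^j·(w)^(14-j); the w^3 term has j = 11.
C(14,11) = 364.
Coefficient = C(14,11) · (-2)^11 = 364 · (-2048) = -745472.

-745472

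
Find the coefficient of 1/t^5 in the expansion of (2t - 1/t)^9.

-144

General term: C(9,j)·(2t)^j·(-1/t)^(9-j), with t-exponent 1j − 1(9−j) = 2j − 9.
Set 2j − 9 = -5: j = 2.
C(9,2) = 36; 2^2 = 4; (-1)^7 = -1.
Coefficient = 36 · 4 · (-1) = -144.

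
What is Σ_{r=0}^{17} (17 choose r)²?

2333606220

By Vandermonde's identity, Σ C(17,r)² = C(34,17) = 2333606220.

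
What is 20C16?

4845

C(20,16) = C(20,4) by symmetry.
C(20,4) = (20·19·18·17) / 4! = 116280 / 24 = 4845.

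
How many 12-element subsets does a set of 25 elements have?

5200300

C(25,12) = (25·24·23·22·21·20·19·18·17·16·15·14) / 12! = 2490952020480000 / 479001600 = 5200300.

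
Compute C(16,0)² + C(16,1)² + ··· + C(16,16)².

By Vandermonde's identity, Σ C(16,r)² = C(32,16) = 601080390.

601080390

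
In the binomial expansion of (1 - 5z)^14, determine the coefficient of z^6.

The general term is C(14,j)·(1)^j·(-5z)^(14-j); the z^6 term has j = 8.
C(14,8) = 3003.
Coefficient = C(14,8) · (-5)^6 = 3003 · 15625 = 46921875.

46921875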